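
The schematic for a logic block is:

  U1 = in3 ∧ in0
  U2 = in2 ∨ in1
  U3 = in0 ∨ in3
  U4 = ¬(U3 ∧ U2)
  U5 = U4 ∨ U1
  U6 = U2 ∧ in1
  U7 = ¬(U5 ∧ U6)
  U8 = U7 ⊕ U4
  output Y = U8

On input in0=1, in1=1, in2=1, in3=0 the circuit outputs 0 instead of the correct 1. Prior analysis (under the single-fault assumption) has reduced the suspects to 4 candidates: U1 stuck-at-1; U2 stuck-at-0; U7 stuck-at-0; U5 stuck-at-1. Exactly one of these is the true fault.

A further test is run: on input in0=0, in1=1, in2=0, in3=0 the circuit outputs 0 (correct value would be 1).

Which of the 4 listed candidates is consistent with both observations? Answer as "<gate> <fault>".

Evaluate each candidate on input in0=0, in1=1, in2=0, in3=0:
  U1 stuck-at-1: U1=1 [stuck-at-1], U2=1, U3=0, U4=1, U5=1, U6=1, U7=0, U8=1 → 1 — eliminated
  U2 stuck-at-0: U1=0, U2=0 [stuck-at-0], U3=0, U4=1, U5=1, U6=0, U7=1, U8=0 → 0 — matches
  U7 stuck-at-0: U1=0, U2=1, U3=0, U4=1, U5=1, U6=1, U7=0 [stuck-at-0], U8=1 → 1 — eliminated
  U5 stuck-at-1: U1=0, U2=1, U3=0, U4=1, U5=1 [stuck-at-1], U6=1, U7=0, U8=1 → 1 — eliminated
Only U2 stuck-at-0 reproduces the observed 0.

U2 stuck-at-0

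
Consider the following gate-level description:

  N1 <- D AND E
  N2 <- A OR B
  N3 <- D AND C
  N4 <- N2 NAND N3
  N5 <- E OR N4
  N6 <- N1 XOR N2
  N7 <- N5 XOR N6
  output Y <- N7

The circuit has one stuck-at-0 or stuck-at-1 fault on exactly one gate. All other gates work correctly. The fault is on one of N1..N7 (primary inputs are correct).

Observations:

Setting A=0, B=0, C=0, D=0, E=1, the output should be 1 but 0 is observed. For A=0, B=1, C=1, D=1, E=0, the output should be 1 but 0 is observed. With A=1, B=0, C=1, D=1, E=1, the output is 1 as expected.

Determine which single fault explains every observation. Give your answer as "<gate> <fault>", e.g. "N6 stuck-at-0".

N1 stuck-at-1

Fault-free values for test 1 (A=0, B=0, C=0, D=0, E=1): N1=0, N2=0, N3=0, N4=1, N5=1, N6=0, N7=1, giving Y=1. Observed 0.
Test 1: faults giving observed 0 are {N1 stuck-at-1, N2 stuck-at-1, N5 stuck-at-0, N6 stuck-at-1, N7 stuck-at-0}.
Test 2 (A=0, B=1, C=1, D=1, E=0): fault-free N1=0, N2=1, N3=1, N4=0, N5=0, N6=1, N7=1 → 1; observed 0. Eliminates N2 stuck-at-1, N5 stuck-at-0, N6 stuck-at-1.
Test 3 (A=1, B=0, C=1, D=1, E=1): fault-free N1=1, N2=1, N3=1, N4=0, N5=1, N6=0, N7=1 → 1; observed 1. Eliminates N7 stuck-at-0.
Only N1 stuck-at-1 is consistent with every test.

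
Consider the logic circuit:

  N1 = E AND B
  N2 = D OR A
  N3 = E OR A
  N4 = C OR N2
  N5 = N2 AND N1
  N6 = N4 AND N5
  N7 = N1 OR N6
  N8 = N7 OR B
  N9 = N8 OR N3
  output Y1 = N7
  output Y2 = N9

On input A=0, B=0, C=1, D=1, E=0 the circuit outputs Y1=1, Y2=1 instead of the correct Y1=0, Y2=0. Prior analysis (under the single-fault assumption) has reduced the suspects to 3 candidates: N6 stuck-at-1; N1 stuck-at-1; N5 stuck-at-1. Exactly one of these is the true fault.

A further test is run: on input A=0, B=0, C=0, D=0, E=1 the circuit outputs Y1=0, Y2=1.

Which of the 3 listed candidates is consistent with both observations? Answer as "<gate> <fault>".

Evaluate each candidate on input A=0, B=0, C=0, D=0, E=1:
  N6 stuck-at-1: N1=0, N2=0, N3=1, N4=0, N5=0, N6=1 [stuck-at-1], N7=1, N8=1, N9=1 → Y1=1, Y2=1 — eliminated
  N1 stuck-at-1: N1=1 [stuck-at-1], N2=0, N3=1, N4=0, N5=0, N6=0, N7=1, N8=1, N9=1 → Y1=1, Y2=1 — eliminated
  N5 stuck-at-1: N1=0, N2=0, N3=1, N4=0, N5=1 [stuck-at-1], N6=0, N7=0, N8=0, N9=1 → Y1=0, Y2=1 — matches
Only N5 stuck-at-1 reproduces the observed Y1=0, Y2=1.

N5 stuck-at-1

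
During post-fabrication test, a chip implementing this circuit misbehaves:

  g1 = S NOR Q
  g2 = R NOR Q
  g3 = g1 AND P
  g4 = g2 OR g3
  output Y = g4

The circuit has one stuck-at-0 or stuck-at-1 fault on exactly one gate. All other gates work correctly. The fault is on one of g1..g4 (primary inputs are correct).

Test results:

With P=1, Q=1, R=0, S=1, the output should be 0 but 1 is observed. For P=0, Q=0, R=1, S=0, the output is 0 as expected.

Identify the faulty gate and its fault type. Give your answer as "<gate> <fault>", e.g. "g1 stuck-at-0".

Fault-free values for test 1 (P=1, Q=1, R=0, S=1): g1=0, g2=0, g3=0, g4=0, giving Y=0. Observed 1.
Test 1: faults giving observed 1 are {g1 stuck-at-1, g2 stuck-at-1, g3 stuck-at-1, g4 stuck-at-1}.
Test 2 (P=0, Q=0, R=1, S=0): fault-free g1=1, g2=0, g3=0, g4=0 → 0; observed 0. Eliminates g2 stuck-at-1, g3 stuck-at-1, g4 stuck-at-1.
Only g1 stuck-at-1 is consistent with every test.

g1 stuck-at-1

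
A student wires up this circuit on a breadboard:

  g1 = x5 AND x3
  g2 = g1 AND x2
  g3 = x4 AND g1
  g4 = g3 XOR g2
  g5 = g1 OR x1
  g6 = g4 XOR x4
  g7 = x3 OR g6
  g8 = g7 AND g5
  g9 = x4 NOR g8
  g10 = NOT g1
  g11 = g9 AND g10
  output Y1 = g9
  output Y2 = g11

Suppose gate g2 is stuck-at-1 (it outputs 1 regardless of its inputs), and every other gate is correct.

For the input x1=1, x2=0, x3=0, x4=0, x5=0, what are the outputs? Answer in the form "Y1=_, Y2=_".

Y1=0, Y2=0

Propagate with g2 forced: g1=0, g2=1 [stuck-at-1], g3=0, g4=1, g5=1, g6=1, g7=1, g8=1, g9=0, g10=1, g11=0.
So the outputs are Y1=0, Y2=0. (Without the fault they would be Y1=1, Y2=1.)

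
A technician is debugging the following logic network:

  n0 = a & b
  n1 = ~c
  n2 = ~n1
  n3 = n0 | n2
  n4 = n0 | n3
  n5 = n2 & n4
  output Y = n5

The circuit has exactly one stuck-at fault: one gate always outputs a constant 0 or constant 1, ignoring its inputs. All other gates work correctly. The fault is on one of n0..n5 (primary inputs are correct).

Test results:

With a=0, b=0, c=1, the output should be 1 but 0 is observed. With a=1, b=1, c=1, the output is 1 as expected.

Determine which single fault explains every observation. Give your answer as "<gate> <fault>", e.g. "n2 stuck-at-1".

n3 stuck-at-0

Fault-free values for test 1 (a=0, b=0, c=1): n0=0, n1=0, n2=1, n3=1, n4=1, n5=1, giving Y=1. Observed 0.
Test 1: faults giving observed 0 are {n1 stuck-at-1, n2 stuck-at-0, n3 stuck-at-0, n4 stuck-at-0, n5 stuck-at-0}.
Test 2 (a=1, b=1, c=1): fault-free n0=1, n1=0, n2=1, n3=1, n4=1, n5=1 → 1; observed 1. Eliminates n1 stuck-at-1, n2 stuck-at-0, n4 stuck-at-0, n5 stuck-at-0.
Only n3 stuck-at-0 is consistent with every test.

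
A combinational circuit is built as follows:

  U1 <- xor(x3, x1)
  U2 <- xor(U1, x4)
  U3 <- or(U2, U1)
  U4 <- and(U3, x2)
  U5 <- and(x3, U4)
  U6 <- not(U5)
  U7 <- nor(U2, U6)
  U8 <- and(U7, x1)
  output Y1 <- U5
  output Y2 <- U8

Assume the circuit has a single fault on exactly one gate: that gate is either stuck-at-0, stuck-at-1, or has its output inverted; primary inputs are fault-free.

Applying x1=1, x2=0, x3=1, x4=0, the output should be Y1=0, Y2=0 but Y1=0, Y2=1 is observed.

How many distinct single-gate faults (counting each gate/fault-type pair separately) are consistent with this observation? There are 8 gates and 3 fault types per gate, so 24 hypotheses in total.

6

Fault-free: U1=0, U2=0, U3=0, U4=0, U5=0, U6=1, U7=0, U8=0 → Y1=0, Y2=0. Observed Y1=0, Y2=1.
  U1: none of the 3 fault types match ✗
  U2: none of the 3 fault types match ✗
  U3: none of the 3 fault types match ✗
  U4: none of the 3 fault types match ✗
  U5: none of the 3 fault types match ✗
  U6: stuck-at-0, inverted output ✓; others ✗
  U7: stuck-at-1, inverted output ✓; others ✗
  U8: stuck-at-1, inverted output ✓; others ✗
Consistent faults: {U6 stuck-at-0, U6 inverted output, U7 stuck-at-1, U7 inverted output, U8 stuck-at-1, U8 inverted output} — 6 in all.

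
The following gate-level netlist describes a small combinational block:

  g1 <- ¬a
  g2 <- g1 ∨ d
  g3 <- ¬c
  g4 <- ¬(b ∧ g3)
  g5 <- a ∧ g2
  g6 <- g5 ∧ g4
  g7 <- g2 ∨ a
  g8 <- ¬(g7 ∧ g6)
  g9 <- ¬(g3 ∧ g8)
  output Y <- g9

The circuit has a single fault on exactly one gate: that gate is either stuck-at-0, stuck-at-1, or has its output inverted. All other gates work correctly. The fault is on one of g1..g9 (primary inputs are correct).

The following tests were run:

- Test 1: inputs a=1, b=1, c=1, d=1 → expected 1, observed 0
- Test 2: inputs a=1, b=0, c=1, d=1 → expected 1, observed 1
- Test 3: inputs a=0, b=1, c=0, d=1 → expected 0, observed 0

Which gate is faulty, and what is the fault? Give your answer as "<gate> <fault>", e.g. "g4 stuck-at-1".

g3 stuck-at-1

Fault-free values for test 1 (a=1, b=1, c=1, d=1): g1=0, g2=1, g3=0, g4=1, g5=1, g6=1, g7=1, g8=0, g9=1, giving Y=1. Observed 0.
Test 1: faults giving observed 0 are {g3 stuck-at-1, g3 inverted output, g9 stuck-at-0, g9 inverted output}.
Test 2 (a=1, b=0, c=1, d=1): fault-free g1=0, g2=1, g3=0, g4=1, g5=1, g6=1, g7=1, g8=0, g9=1 → 1; observed 1. Eliminates g9 stuck-at-0, g9 inverted output.
Test 3 (a=0, b=1, c=0, d=1): fault-free g1=1, g2=1, g3=1, g4=0, g5=0, g6=0, g7=1, g8=1, g9=0 → 0; observed 0. Eliminates g3 inverted output.
Only g3 stuck-at-1 is consistent with every test.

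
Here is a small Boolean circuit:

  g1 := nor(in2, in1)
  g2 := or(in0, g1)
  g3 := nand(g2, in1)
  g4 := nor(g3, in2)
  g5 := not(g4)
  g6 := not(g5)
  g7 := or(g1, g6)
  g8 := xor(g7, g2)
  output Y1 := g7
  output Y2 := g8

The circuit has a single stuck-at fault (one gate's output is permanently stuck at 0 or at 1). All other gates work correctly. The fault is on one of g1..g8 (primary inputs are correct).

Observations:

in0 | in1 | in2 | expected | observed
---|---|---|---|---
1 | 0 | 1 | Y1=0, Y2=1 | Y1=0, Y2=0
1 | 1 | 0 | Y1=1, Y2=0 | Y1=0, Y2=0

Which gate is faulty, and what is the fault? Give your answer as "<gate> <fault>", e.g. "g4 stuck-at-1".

Fault-free values for test 1 (in0=1, in1=0, in2=1): g1=0, g2=1, g3=1, g4=0, g5=1, g6=0, g7=0, g8=1, giving Y1=0, Y2=1. Observed Y1=0, Y2=0.
Test 1: faults giving observed Y1=0, Y2=0 are {g2 stuck-at-0, g8 stuck-at-0}.
Test 2 (in0=1, in1=1, in2=0): fault-free g1=0, g2=1, g3=0, g4=1, g5=0, g6=1, g7=1, g8=0 → Y1=1, Y2=0; observed Y1=0, Y2=0. Eliminates g8 stuck-at-0.
Only g2 stuck-at-0 is consistent with every test.

g2 stuck-at-0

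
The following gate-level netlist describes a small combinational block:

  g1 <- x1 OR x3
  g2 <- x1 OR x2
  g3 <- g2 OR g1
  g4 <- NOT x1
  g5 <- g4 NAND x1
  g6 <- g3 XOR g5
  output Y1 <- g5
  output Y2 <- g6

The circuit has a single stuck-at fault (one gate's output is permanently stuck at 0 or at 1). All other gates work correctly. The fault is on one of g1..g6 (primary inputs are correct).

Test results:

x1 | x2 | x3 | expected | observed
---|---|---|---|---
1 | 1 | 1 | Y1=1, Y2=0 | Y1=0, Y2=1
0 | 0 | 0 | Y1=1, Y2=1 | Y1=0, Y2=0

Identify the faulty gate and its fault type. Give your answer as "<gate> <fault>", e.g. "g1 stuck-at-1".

g5 stuck-at-0

Fault-free values for test 1 (x1=1, x2=1, x3=1): g1=1, g2=1, g3=1, g4=0, g5=1, g6=0, giving Y1=1, Y2=0. Observed Y1=0, Y2=1.
Test 1: faults giving observed Y1=0, Y2=1 are {g4 stuck-at-1, g5 stuck-at-0}.
Test 2 (x1=0, x2=0, x3=0): fault-free g1=0, g2=0, g3=0, g4=1, g5=1, g6=1 → Y1=1, Y2=1; observed Y1=0, Y2=0. Eliminates g4 stuck-at-1.
Only g5 stuck-at-0 is consistent with every test.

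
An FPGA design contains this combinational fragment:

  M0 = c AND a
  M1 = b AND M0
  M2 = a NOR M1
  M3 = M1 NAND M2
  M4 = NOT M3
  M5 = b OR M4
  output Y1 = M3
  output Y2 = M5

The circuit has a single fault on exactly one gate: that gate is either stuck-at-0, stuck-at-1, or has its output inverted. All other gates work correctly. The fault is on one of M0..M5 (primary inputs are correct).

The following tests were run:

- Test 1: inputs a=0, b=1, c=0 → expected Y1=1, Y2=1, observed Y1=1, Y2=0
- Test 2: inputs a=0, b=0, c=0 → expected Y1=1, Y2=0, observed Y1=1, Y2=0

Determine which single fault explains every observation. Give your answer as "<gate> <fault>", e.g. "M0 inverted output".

Fault-free values for test 1 (a=0, b=1, c=0): M0=0, M1=0, M2=1, M3=1, M4=0, M5=1, giving Y1=1, Y2=1. Observed Y1=1, Y2=0.
Test 1: faults giving observed Y1=1, Y2=0 are {M5 stuck-at-0, M5 inverted output}.
Test 2 (a=0, b=0, c=0): fault-free M0=0, M1=0, M2=1, M3=1, M4=0, M5=0 → Y1=1, Y2=0; observed Y1=1, Y2=0. Eliminates M5 inverted output.
Only M5 stuck-at-0 is consistent with every test.

M5 stuck-at-0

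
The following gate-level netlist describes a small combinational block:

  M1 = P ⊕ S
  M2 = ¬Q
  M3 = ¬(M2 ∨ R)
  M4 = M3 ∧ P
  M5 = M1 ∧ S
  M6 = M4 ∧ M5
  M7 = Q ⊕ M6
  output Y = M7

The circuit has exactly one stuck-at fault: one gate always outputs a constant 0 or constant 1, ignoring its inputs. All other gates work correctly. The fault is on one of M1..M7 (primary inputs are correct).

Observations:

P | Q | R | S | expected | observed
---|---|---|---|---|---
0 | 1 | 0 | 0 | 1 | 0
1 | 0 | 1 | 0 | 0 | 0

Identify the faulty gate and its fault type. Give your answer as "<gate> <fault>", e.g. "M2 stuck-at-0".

M7 stuck-at-0

Fault-free values for test 1 (P=0, Q=1, R=0, S=0): M1=0, M2=0, M3=1, M4=0, M5=0, M6=0, M7=1, giving Y=1. Observed 0.
Test 1: faults giving observed 0 are {M6 stuck-at-1, M7 stuck-at-0}.
Test 2 (P=1, Q=0, R=1, S=0): fault-free M1=1, M2=1, M3=0, M4=0, M5=0, M6=0, M7=0 → 0; observed 0. Eliminates M6 stuck-at-1.
Only M7 stuck-at-0 is consistent with every test.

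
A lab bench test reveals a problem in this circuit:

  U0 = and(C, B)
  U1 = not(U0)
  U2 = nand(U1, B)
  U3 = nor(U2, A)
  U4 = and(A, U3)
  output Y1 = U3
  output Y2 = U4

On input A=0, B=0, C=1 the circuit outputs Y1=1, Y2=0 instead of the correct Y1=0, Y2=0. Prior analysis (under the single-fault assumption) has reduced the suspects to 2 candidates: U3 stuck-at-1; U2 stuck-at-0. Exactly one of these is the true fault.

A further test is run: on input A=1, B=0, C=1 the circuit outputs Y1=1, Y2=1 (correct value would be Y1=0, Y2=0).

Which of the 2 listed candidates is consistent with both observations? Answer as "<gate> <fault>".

Evaluate each candidate on input A=1, B=0, C=1:
  U3 stuck-at-1: U0=0, U1=1, U2=1, U3=1 [stuck-at-1], U4=1 → Y1=1, Y2=1 — matches
  U2 stuck-at-0: U0=0, U1=1, U2=0 [stuck-at-0], U3=0, U4=0 → Y1=0, Y2=0 — eliminated
Only U3 stuck-at-1 reproduces the observed Y1=1, Y2=1.

U3 stuck-at-1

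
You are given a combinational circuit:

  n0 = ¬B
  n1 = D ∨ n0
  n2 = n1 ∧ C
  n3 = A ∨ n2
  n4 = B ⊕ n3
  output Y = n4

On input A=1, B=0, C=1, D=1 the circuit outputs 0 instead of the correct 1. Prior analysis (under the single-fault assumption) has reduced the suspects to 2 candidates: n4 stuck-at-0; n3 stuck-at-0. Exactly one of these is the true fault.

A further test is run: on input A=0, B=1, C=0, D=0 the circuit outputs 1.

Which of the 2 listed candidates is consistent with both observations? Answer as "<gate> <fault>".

n3 stuck-at-0

Evaluate each candidate on input A=0, B=1, C=0, D=0:
  n4 stuck-at-0: n0=0, n1=0, n2=0, n3=0, n4=0 [stuck-at-0] → 0 — eliminated
  n3 stuck-at-0: n0=0, n1=0, n2=0, n3=0 [stuck-at-0], n4=1 → 1 — matches
Only n3 stuck-at-0 reproduces the observed 1.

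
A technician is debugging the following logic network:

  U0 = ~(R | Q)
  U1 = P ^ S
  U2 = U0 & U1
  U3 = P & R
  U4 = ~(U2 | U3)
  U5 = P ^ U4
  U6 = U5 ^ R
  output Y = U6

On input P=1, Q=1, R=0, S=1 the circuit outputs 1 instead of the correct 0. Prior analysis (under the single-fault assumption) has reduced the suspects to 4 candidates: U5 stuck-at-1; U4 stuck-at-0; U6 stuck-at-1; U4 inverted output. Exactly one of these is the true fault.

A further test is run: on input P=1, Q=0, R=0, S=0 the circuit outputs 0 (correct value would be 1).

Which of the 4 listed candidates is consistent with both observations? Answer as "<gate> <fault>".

Evaluate each candidate on input P=1, Q=0, R=0, S=0:
  U5 stuck-at-1: U0=1, U1=1, U2=1, U3=0, U4=0, U5=1 [stuck-at-1], U6=1 → 1 — eliminated
  U4 stuck-at-0: U0=1, U1=1, U2=1, U3=0, U4=0 [stuck-at-0], U5=1, U6=1 → 1 — eliminated
  U6 stuck-at-1: U0=1, U1=1, U2=1, U3=0, U4=0, U5=1, U6=1 [stuck-at-1] → 1 — eliminated
  U4 inverted output: U0=1, U1=1, U2=1, U3=0, U4=1 [inverted output], U5=0, U6=0 → 0 — matches
Only U4 inverted output reproduces the observed 0.

U4 inverted output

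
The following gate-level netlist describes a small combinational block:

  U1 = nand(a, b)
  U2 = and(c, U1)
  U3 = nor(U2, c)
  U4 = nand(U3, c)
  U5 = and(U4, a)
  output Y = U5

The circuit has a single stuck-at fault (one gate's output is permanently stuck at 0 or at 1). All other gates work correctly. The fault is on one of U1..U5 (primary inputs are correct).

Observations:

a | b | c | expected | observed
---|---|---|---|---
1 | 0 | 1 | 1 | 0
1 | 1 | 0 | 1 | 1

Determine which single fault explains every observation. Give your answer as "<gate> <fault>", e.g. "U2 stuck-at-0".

Fault-free values for test 1 (a=1, b=0, c=1): U1=1, U2=1, U3=0, U4=1, U5=1, giving Y=1. Observed 0.
Test 1: faults giving observed 0 are {U3 stuck-at-1, U4 stuck-at-0, U5 stuck-at-0}.
Test 2 (a=1, b=1, c=0): fault-free U1=0, U2=0, U3=1, U4=1, U5=1 → 1; observed 1. Eliminates U4 stuck-at-0, U5 stuck-at-0.
Only U3 stuck-at-1 is consistent with every test.

U3 stuck-at-1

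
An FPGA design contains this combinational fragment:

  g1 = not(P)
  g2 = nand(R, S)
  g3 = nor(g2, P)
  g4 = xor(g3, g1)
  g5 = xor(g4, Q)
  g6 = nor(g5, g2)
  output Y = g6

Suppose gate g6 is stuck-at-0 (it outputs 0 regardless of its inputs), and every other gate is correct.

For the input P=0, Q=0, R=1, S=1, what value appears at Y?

Propagate with g6 forced: g1=1, g2=0, g3=1, g4=0, g5=0, g6=0 [stuck-at-0].
So Y = 0. (Without the fault it would be 1.)

0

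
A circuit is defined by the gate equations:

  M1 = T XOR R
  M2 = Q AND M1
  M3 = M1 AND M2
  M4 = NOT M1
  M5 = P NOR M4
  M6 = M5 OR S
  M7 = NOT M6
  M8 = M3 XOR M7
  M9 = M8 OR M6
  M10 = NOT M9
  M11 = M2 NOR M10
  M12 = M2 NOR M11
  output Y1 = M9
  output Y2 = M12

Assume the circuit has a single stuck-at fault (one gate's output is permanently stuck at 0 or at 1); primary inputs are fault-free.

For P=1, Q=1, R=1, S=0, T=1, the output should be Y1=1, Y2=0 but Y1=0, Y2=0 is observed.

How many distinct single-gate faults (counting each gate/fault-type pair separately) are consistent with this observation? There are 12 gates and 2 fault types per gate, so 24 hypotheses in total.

Fault-free: M1=0, M2=0, M3=0, M4=1, M5=0, M6=0, M7=1, M8=1, M9=1, M10=0, M11=1, M12=0 → Y1=1, Y2=0. Observed Y1=0, Y2=0.
  M1: stuck-at-1 ✓; others ✗
  M2: none of the 2 fault types match ✗
  M3: none of the 2 fault types match ✗
  M4: none of the 2 fault types match ✗
  M5: none of the 2 fault types match ✗
  M6: none of the 2 fault types match ✗
  M7: none of the 2 fault types match ✗
  M8: none of the 2 fault types match ✗
  M9: none of the 2 fault types match ✗
  M10: none of the 2 fault types match ✗
  M11: none of the 2 fault types match ✗
  M12: none of the 2 fault types match ✗
Consistent faults: {M1 stuck-at-1} — 1 in all.

1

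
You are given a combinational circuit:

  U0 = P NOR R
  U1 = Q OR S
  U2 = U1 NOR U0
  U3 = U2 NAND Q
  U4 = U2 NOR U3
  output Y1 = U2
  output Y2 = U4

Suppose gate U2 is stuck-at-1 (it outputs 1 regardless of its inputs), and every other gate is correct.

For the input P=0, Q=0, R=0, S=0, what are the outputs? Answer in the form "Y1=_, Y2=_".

Propagate with U2 forced: U0=1, U1=0, U2=1 [stuck-at-1], U3=1, U4=0.
So the outputs are Y1=1, Y2=0. (Without the fault they would be Y1=0, Y2=0.)

Y1=1, Y2=0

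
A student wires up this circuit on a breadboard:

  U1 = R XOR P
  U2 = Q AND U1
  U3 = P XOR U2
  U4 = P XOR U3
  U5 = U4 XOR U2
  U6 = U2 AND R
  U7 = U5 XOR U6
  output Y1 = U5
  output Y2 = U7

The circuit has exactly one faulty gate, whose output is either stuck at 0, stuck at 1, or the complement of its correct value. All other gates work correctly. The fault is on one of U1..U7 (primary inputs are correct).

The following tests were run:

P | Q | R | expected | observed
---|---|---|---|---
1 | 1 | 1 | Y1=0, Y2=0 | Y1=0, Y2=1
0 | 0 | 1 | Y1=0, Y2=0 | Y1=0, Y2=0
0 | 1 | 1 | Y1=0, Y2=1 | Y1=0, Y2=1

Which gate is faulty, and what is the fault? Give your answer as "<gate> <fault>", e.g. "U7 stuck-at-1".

Fault-free values for test 1 (P=1, Q=1, R=1): U1=0, U2=0, U3=1, U4=0, U5=0, U6=0, U7=0, giving Y1=0, Y2=0. Observed Y1=0, Y2=1.
Test 1: faults giving observed Y1=0, Y2=1 are {U1 stuck-at-1, U1 inverted output, U2 stuck-at-1, U2 inverted output, U6 stuck-at-1, U6 inverted output, U7 stuck-at-1, U7 inverted output}.
Test 2 (P=0, Q=0, R=1): fault-free U1=1, U2=0, U3=0, U4=0, U5=0, U6=0, U7=0 → Y1=0, Y2=0; observed Y1=0, Y2=0. Eliminates U2 stuck-at-1, U2 inverted output, U6 stuck-at-1, U6 inverted output, U7 stuck-at-1, U7 inverted output.
Test 3 (P=0, Q=1, R=1): fault-free U1=1, U2=1, U3=1, U4=1, U5=0, U6=1, U7=1 → Y1=0, Y2=1; observed Y1=0, Y2=1. Eliminates U1 inverted output.
Only U1 stuck-at-1 is consistent with every test.

U1 stuck-at-1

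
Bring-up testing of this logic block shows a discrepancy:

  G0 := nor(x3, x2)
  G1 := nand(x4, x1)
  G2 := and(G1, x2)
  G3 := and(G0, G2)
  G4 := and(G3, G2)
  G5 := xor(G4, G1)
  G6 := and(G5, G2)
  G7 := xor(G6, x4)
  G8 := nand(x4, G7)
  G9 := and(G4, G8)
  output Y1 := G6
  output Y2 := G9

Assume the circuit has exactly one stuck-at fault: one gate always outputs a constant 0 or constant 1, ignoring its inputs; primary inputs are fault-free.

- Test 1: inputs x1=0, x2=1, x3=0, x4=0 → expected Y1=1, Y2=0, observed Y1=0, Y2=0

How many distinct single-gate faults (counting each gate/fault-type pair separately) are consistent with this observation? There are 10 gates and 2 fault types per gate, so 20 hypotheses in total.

4

Fault-free: G0=0, G1=1, G2=1, G3=0, G4=0, G5=1, G6=1, G7=1, G8=1, G9=0 → Y1=1, Y2=0. Observed Y1=0, Y2=0.
  G0: none of the 2 fault types match ✗
  G1: stuck-at-0 ✓; others ✗
  G2: stuck-at-0 ✓; others ✗
  G3: none of the 2 fault types match ✗
  G4: none of the 2 fault types match ✗
  G5: stuck-at-0 ✓; others ✗
  G6: stuck-at-0 ✓; others ✗
  G7: none of the 2 fault types match ✗
  G8: none of the 2 fault types match ✗
  G9: none of the 2 fault types match ✗
Consistent faults: {G1 stuck-at-0, G2 stuck-at-0, G5 stuck-at-0, G6 stuck-at-0} — 4 in all.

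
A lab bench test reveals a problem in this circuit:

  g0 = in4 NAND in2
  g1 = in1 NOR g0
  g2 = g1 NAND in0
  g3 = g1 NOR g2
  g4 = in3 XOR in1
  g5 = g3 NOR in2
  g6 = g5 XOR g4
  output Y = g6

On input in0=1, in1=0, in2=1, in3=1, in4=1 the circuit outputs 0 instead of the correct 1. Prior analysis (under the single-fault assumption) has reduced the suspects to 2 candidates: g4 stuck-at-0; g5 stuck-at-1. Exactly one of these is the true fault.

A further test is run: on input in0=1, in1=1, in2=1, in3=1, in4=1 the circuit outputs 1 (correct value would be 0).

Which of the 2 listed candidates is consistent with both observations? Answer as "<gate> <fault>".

Evaluate each candidate on input in0=1, in1=1, in2=1, in3=1, in4=1:
  g4 stuck-at-0: g0=0, g1=0, g2=1, g3=0, g4=0 [stuck-at-0], g5=0, g6=0 → 0 — eliminated
  g5 stuck-at-1: g0=0, g1=0, g2=1, g3=0, g4=0, g5=1 [stuck-at-1], g6=1 → 1 — matches
Only g5 stuck-at-1 reproduces the observed 1.

g5 stuck-at-1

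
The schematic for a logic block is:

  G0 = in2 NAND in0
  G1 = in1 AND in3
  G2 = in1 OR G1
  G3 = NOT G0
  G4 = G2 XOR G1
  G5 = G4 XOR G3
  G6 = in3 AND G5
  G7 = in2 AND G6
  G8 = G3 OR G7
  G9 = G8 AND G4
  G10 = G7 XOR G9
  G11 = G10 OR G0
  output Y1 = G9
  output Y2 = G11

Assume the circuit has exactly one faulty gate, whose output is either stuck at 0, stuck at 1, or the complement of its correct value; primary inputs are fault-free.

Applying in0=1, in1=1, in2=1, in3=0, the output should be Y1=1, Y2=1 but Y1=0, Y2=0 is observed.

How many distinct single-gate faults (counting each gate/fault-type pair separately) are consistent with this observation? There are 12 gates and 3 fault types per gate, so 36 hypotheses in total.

12

Fault-free: G0=0, G1=0, G2=1, G3=1, G4=1, G5=0, G6=0, G7=0, G8=1, G9=1, G10=1, G11=1 → Y1=1, Y2=1. Observed Y1=0, Y2=0.
  G0: none of the 3 fault types match ✗
  G1: stuck-at-1, inverted output ✓; others ✗
  G2: stuck-at-0, inverted output ✓; others ✗
  G3: stuck-at-0, inverted output ✓; others ✗
  G4: stuck-at-0, inverted output ✓; others ✗
  G5: none of the 3 fault types match ✗
  G6: none of the 3 fault types match ✗
  G7: none of the 3 fault types match ✗
  G8: stuck-at-0, inverted output ✓; others ✗
  G9: stuck-at-0, inverted output ✓; others ✗
  G10: none of the 3 fault types match ✗
  G11: none of the 3 fault types match ✗
Consistent faults: {G1 stuck-at-1, G1 inverted output, G2 stuck-at-0, G2 inverted output, G3 stuck-at-0, G3 inverted output, G4 stuck-at-0, G4 inverted output, G8 stuck-at-0, G8 inverted output, G9 stuck-at-0, G9 inverted output} — 12 in all.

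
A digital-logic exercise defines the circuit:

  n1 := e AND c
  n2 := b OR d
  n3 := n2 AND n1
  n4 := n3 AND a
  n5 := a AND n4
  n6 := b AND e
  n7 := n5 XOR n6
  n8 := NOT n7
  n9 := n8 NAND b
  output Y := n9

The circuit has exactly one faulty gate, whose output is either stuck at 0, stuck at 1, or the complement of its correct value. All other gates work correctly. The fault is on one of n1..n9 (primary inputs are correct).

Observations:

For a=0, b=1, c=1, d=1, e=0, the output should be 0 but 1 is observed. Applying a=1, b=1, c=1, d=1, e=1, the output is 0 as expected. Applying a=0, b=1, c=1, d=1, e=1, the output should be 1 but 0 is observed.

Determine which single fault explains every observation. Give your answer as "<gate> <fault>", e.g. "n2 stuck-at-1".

Fault-free values for test 1 (a=0, b=1, c=1, d=1, e=0): n1=0, n2=1, n3=0, n4=0, n5=0, n6=0, n7=0, n8=1, n9=0, giving Y=0. Observed 1.
Test 1: faults giving observed 1 are {n5 stuck-at-1, n5 inverted output, n6 stuck-at-1, n6 inverted output, n7 stuck-at-1, n7 inverted output, n8 stuck-at-0, n8 inverted output, n9 stuck-at-1, n9 inverted output}.
Test 2 (a=1, b=1, c=1, d=1, e=1): fault-free n1=1, n2=1, n3=1, n4=1, n5=1, n6=1, n7=0, n8=1, n9=0 → 0; observed 0. Eliminates n5 inverted output, n6 inverted output, n7 stuck-at-1, n7 inverted output, n8 stuck-at-0, n8 inverted output, n9 stuck-at-1, n9 inverted output.
Test 3 (a=0, b=1, c=1, d=1, e=1): fault-free n1=1, n2=1, n3=1, n4=0, n5=0, n6=1, n7=1, n8=0, n9=1 → 1; observed 0. Eliminates n6 stuck-at-1.
Only n5 stuck-at-1 is consistent with every test.

n5 stuck-at-1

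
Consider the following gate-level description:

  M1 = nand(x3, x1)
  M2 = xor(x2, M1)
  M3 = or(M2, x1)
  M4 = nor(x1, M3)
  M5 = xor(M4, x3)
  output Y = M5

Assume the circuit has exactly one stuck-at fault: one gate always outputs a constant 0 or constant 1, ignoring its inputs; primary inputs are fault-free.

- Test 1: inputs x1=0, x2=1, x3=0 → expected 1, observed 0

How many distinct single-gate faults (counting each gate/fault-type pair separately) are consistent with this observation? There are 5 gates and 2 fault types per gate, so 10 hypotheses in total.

Fault-free: M1=1, M2=0, M3=0, M4=1, M5=1 → 1. Observed 0.
  M1 stuck-at-0: output 0 ✓
  M1 stuck-at-1: output 1 ✗
  M2 stuck-at-0: output 1 ✗
  M2 stuck-at-1: output 0 ✓
  M3 stuck-at-0: output 1 ✗
  M3 stuck-at-1: output 0 ✓
  M4 stuck-at-0: output 0 ✓
  M4 stuck-at-1: output 1 ✗
  M5 stuck-at-0: output 0 ✓
  M5 stuck-at-1: output 1 ✗
Consistent faults: {M1 stuck-at-0, M2 stuck-at-1, M3 stuck-at-1, M4 stuck-at-0, M5 stuck-at-0} — 5 in all.

5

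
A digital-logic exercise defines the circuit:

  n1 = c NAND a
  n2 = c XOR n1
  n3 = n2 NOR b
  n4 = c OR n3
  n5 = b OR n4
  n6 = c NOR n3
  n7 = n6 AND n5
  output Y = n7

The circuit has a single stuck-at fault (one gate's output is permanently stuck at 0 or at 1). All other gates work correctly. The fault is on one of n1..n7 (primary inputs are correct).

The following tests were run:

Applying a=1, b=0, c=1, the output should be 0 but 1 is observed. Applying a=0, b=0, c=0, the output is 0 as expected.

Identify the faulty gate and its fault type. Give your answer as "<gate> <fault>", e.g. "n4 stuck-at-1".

Fault-free values for test 1 (a=1, b=0, c=1): n1=0, n2=1, n3=0, n4=1, n5=1, n6=0, n7=0, giving Y=0. Observed 1.
Test 1: faults giving observed 1 are {n6 stuck-at-1, n7 stuck-at-1}.
Test 2 (a=0, b=0, c=0): fault-free n1=1, n2=1, n3=0, n4=0, n5=0, n6=1, n7=0 → 0; observed 0. Eliminates n7 stuck-at-1.
Only n6 stuck-at-1 is consistent with every test.

n6 stuck-at-1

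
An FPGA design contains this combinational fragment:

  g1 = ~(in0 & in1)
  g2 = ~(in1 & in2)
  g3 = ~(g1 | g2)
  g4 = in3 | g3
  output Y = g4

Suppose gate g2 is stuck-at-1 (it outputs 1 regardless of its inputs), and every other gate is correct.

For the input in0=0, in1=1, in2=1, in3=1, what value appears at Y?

Propagate with g2 forced: g1=1, g2=1 [stuck-at-1], g3=0, g4=1.
So Y = 1. (Same as the fault-free value — the fault is masked on this input.)

1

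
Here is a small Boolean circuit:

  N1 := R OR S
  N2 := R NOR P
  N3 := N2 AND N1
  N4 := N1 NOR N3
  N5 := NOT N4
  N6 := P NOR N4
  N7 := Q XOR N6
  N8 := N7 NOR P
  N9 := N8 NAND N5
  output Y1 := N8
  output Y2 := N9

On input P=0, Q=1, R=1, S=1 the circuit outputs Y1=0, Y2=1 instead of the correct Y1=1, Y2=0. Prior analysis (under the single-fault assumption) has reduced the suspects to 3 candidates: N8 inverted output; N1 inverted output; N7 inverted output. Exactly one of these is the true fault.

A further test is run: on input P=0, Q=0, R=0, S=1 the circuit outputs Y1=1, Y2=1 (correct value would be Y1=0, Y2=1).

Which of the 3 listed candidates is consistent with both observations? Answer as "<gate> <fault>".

N1 inverted output

Evaluate each candidate on input P=0, Q=0, R=0, S=1:
  N8 inverted output: N1=1, N2=1, N3=1, N4=0, N5=1, N6=1, N7=1, N8=1 [inverted output], N9=0 → Y1=1, Y2=0 — eliminated
  N1 inverted output: N1=0 [inverted output], N2=1, N3=0, N4=1, N5=0, N6=0, N7=0, N8=1, N9=1 → Y1=1, Y2=1 — matches
  N7 inverted output: N1=1, N2=1, N3=1, N4=0, N5=1, N6=1, N7=0 [inverted output], N8=1, N9=0 → Y1=1, Y2=0 — eliminated
Only N1 inverted output reproduces the observed Y1=1, Y2=1.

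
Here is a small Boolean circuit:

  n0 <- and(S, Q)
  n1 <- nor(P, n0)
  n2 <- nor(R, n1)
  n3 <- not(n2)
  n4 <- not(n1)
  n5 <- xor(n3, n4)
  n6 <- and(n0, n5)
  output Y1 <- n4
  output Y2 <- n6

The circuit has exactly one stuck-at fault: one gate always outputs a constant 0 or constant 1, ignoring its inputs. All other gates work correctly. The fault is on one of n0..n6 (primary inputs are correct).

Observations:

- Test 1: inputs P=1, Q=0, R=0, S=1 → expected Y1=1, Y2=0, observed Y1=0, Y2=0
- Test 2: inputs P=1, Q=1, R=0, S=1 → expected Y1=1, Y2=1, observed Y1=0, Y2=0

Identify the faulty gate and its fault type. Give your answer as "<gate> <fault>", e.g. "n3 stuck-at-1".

n4 stuck-at-0

Fault-free values for test 1 (P=1, Q=0, R=0, S=1): n0=0, n1=0, n2=1, n3=0, n4=1, n5=1, n6=0, giving Y1=1, Y2=0. Observed Y1=0, Y2=0.
Test 1: faults giving observed Y1=0, Y2=0 are {n1 stuck-at-1, n4 stuck-at-0}.
Test 2 (P=1, Q=1, R=0, S=1): fault-free n0=1, n1=0, n2=1, n3=0, n4=1, n5=1, n6=1 → Y1=1, Y2=1; observed Y1=0, Y2=0. Eliminates n1 stuck-at-1.
Only n4 stuck-at-0 is consistent with every test.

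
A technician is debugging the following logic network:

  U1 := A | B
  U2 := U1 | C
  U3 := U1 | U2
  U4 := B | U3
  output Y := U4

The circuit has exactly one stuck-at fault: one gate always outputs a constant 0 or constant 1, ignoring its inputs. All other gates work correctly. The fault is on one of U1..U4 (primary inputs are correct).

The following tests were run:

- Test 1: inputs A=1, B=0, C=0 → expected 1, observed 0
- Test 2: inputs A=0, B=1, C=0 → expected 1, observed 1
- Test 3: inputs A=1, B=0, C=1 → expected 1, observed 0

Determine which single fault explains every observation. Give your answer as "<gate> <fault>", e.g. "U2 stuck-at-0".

Fault-free values for test 1 (A=1, B=0, C=0): U1=1, U2=1, U3=1, U4=1, giving Y=1. Observed 0.
Test 1: faults giving observed 0 are {U1 stuck-at-0, U3 stuck-at-0, U4 stuck-at-0}.
Test 2 (A=0, B=1, C=0): fault-free U1=1, U2=1, U3=1, U4=1 → 1; observed 1. Eliminates U4 stuck-at-0.
Test 3 (A=1, B=0, C=1): fault-free U1=1, U2=1, U3=1, U4=1 → 1; observed 0. Eliminates U1 stuck-at-0.
Only U3 stuck-at-0 is consistent with every test.

U3 stuck-at-0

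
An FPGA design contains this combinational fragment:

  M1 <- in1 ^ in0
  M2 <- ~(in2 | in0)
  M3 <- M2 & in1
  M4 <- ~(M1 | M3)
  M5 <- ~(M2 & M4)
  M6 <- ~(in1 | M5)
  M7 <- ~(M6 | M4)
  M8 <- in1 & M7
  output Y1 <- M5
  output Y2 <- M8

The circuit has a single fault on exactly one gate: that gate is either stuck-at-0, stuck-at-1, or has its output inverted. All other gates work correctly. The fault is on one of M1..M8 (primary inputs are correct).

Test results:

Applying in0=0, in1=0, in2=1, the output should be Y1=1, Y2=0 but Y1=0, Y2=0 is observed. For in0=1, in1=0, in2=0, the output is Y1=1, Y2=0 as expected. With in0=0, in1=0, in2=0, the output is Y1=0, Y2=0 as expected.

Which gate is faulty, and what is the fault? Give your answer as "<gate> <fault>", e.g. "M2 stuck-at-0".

M2 stuck-at-1

Fault-free values for test 1 (in0=0, in1=0, in2=1): M1=0, M2=0, M3=0, M4=1, M5=1, M6=0, M7=0, M8=0, giving Y1=1, Y2=0. Observed Y1=0, Y2=0.
Test 1: faults giving observed Y1=0, Y2=0 are {M2 stuck-at-1, M2 inverted output, M5 stuck-at-0, M5 inverted output}.
Test 2 (in0=1, in1=0, in2=0): fault-free M1=1, M2=0, M3=0, M4=0, M5=1, M6=0, M7=1, M8=0 → Y1=1, Y2=0; observed Y1=1, Y2=0. Eliminates M5 stuck-at-0, M5 inverted output.
Test 3 (in0=0, in1=0, in2=0): fault-free M1=0, M2=1, M3=0, M4=1, M5=0, M6=1, M7=0, M8=0 → Y1=0, Y2=0; observed Y1=0, Y2=0. Eliminates M2 inverted output.
Only M2 stuck-at-1 is consistent with every test.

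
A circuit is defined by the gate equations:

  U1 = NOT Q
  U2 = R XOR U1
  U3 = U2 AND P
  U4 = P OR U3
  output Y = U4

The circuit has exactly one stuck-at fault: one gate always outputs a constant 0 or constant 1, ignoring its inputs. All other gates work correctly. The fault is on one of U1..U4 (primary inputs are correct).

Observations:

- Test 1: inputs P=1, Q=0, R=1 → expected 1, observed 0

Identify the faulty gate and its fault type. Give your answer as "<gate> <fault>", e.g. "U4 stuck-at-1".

Fault-free values for test 1 (P=1, Q=0, R=1): U1=1, U2=0, U3=0, U4=1, giving Y=1. Observed 0.
Test 1: faults giving observed 0 are {U4 stuck-at-0}.
Only U4 stuck-at-0 is consistent with every test.

U4 stuck-at-0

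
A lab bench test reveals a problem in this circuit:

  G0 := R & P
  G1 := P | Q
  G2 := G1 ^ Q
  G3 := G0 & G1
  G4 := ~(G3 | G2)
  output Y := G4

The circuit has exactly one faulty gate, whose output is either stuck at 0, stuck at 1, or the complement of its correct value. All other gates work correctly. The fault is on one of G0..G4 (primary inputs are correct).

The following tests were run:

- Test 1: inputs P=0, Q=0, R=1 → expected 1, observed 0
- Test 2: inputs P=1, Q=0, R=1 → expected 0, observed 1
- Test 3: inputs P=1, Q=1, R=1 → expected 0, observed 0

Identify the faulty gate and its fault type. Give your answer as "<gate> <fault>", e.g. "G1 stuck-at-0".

Fault-free values for test 1 (P=0, Q=0, R=1): G0=0, G1=0, G2=0, G3=0, G4=1, giving Y=1. Observed 0.
Test 1: faults giving observed 0 are {G1 stuck-at-1, G1 inverted output, G2 stuck-at-1, G2 inverted output, G3 stuck-at-1, G3 inverted output, G4 stuck-at-0, G4 inverted output}.
Test 2 (P=1, Q=0, R=1): fault-free G0=1, G1=1, G2=1, G3=1, G4=0 → 0; observed 1. Eliminates G1 stuck-at-1, G2 stuck-at-1, G2 inverted output, G3 stuck-at-1, G3 inverted output, G4 stuck-at-0.
Test 3 (P=1, Q=1, R=1): fault-free G0=1, G1=1, G2=0, G3=1, G4=0 → 0; observed 0. Eliminates G4 inverted output.
Only G1 inverted output is consistent with every test.

G1 inverted output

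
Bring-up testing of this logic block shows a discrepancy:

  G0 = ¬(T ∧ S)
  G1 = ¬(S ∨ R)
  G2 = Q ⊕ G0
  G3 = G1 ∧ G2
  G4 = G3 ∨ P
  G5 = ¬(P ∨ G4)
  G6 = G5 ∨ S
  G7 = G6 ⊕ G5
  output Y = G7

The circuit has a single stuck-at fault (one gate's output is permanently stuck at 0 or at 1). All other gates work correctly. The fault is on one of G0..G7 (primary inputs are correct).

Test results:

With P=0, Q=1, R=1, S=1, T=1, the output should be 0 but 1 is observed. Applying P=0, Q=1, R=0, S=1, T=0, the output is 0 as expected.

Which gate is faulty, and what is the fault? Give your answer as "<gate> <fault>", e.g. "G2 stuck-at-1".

G1 stuck-at-1

Fault-free values for test 1 (P=0, Q=1, R=1, S=1, T=1): G0=0, G1=0, G2=1, G3=0, G4=0, G5=1, G6=1, G7=0, giving Y=0. Observed 1.
Test 1: faults giving observed 1 are {G1 stuck-at-1, G3 stuck-at-1, G4 stuck-at-1, G5 stuck-at-0, G6 stuck-at-0, G7 stuck-at-1}.
Test 2 (P=0, Q=1, R=0, S=1, T=0): fault-free G0=1, G1=0, G2=0, G3=0, G4=0, G5=1, G6=1, G7=0 → 0; observed 0. Eliminates G3 stuck-at-1, G4 stuck-at-1, G5 stuck-at-0, G6 stuck-at-0, G7 stuck-at-1.
Only G1 stuck-at-1 is consistent with every test.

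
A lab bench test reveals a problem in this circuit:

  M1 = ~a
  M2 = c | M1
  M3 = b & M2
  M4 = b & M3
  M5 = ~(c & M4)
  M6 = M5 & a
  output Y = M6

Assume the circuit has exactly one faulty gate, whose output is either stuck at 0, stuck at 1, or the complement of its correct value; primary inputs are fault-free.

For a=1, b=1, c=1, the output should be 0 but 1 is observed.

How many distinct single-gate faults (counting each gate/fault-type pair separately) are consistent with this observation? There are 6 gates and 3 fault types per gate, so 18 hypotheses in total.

10

Fault-free: M1=0, M2=1, M3=1, M4=1, M5=0, M6=0 → 0. Observed 1.
  M1: none of the 3 fault types match ✗
  M2: stuck-at-0, inverted output ✓; others ✗
  M3: stuck-at-0, inverted output ✓; others ✗
  M4: stuck-at-0, inverted output ✓; others ✗
  M5: stuck-at-1, inverted output ✓; others ✗
  M6: stuck-at-1, inverted output ✓; others ✗
Consistent faults: {M2 stuck-at-0, M2 inverted output, M3 stuck-at-0, M3 inverted output, M4 stuck-at-0, M4 inverted output, M5 stuck-at-1, M5 inverted output, M6 stuck-at-1, M6 inverted output} — 10 in all.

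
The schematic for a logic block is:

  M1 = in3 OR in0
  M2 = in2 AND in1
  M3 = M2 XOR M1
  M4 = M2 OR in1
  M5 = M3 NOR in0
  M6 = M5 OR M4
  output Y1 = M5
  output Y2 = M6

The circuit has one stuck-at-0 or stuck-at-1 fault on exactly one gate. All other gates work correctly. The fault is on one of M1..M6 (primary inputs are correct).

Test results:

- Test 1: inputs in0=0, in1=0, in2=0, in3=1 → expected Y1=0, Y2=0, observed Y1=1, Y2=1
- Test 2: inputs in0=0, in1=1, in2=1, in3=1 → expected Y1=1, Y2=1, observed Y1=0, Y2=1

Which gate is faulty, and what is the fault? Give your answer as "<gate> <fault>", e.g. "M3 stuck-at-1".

Fault-free values for test 1 (in0=0, in1=0, in2=0, in3=1): M1=1, M2=0, M3=1, M4=0, M5=0, M6=0, giving Y1=0, Y2=0. Observed Y1=1, Y2=1.
Test 1: faults giving observed Y1=1, Y2=1 are {M1 stuck-at-0, M2 stuck-at-1, M3 stuck-at-0, M5 stuck-at-1}.
Test 2 (in0=0, in1=1, in2=1, in3=1): fault-free M1=1, M2=1, M3=0, M4=1, M5=1, M6=1 → Y1=1, Y2=1; observed Y1=0, Y2=1. Eliminates M2 stuck-at-1, M3 stuck-at-0, M5 stuck-at-1.
Only M1 stuck-at-0 is consistent with every test.

M1 stuck-at-0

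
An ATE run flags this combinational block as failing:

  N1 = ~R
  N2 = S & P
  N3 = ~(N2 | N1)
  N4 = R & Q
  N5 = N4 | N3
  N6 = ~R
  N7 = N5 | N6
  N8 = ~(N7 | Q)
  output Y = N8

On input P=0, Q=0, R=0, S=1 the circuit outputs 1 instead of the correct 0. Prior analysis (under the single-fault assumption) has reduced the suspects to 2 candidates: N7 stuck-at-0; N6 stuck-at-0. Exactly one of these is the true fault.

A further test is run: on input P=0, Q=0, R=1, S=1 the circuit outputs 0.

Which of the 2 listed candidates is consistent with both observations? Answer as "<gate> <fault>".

Evaluate each candidate on input P=0, Q=0, R=1, S=1:
  N7 stuck-at-0: N1=0, N2=0, N3=1, N4=0, N5=1, N6=0, N7=0 [stuck-at-0], N8=1 → 1 — eliminated
  N6 stuck-at-0: N1=0, N2=0, N3=1, N4=0, N5=1, N6=0 [stuck-at-0], N7=1, N8=0 → 0 — matches
Only N6 stuck-at-0 reproduces the observed 0.

N6 stuck-at-0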